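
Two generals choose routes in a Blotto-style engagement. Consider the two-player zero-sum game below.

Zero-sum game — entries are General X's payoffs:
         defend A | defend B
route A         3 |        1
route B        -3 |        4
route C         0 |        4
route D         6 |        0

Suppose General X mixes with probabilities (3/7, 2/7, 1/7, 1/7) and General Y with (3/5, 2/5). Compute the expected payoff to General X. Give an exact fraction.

57/35

Against (3/5, 2/5), each row's expected payoff is route A: 11/5; route B: -1/5; route C: 8/5; route D: 18/5.
Taking the (3/7, 2/7, 1/7, 1/7)-weighted average: (3/7)·(11/5) + (2/7)·(-1/5) + (1/7)·(8/5) + (1/7)·(18/5) = 57/35.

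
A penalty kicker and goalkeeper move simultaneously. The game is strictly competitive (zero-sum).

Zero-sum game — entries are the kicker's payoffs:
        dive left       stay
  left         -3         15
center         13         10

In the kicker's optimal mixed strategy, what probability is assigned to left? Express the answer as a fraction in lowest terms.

1/7

Row minima are -3 and 10, so the kicker's maximin is 10; column maxima are 13 and 15, so the goalkeeper's minimax is 13. These differ, so the equilibrium is in mixed strategies.
Let the kicker play left with probability p. The goalkeeper is indifferent when −3p + 13(1−p) = 15p + 10(1−p), giving p = 1/7.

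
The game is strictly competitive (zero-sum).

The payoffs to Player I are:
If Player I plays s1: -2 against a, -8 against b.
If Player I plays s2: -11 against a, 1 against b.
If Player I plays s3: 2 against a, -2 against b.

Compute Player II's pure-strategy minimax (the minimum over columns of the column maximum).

1

The worst case (largest entry) in each column is a: 2, b: 1.
The best (smallest) of these is 1.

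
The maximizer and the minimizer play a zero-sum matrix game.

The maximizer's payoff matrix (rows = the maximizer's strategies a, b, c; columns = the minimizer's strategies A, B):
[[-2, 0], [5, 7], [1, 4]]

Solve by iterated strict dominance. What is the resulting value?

5

Column B is strictly dominated by A for the minimizer (-2<0, 5<7, 1<4); eliminate B.
Row a is strictly dominated by row b (5>-2); eliminate a.
Row c is strictly dominated by row b (5>1); eliminate c.
Only (b, A) remains, with payoff 5.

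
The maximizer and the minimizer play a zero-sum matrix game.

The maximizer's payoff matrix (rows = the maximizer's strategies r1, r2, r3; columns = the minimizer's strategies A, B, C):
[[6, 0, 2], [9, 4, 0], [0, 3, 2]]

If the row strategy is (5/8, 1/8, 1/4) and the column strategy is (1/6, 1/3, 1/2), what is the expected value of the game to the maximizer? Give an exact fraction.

Against (1/6, 1/3, 1/2), each row's expected payoff is r1: 2; r2: 17/6; r3: 2.
Taking the (5/8, 1/8, 1/4)-weighted average: (5/8)·(2) + (1/8)·(17/6) + (1/4)·(2) = 101/48.

101/48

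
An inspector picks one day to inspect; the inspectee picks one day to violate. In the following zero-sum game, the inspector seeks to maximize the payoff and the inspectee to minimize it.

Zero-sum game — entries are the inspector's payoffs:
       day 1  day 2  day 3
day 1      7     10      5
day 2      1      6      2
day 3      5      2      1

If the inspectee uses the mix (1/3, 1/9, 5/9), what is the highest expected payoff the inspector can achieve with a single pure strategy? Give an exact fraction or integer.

56/9

day 1: (7)·(1/3) + (10)·(1/9) + (5)·(5/9) = 56/9.
day 2: (1)·(1/3) + (6)·(1/9) + (2)·(5/9) = 19/9.
day 3: (5)·(1/3) + (2)·(1/9) + (1)·(5/9) = 22/9.
The best pure response is day 1 with expected payoff 56/9.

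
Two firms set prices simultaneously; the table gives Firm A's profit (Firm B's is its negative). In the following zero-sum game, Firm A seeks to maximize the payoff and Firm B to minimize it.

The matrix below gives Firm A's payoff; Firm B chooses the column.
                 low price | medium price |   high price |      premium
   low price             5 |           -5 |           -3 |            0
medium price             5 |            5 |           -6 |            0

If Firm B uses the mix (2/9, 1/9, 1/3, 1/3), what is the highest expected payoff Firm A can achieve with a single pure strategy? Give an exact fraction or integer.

-1/3

low price: (5)·(2/9) + (-5)·(1/9) + (-3)·(1/3) + (0)·(1/3) = -4/9.
medium price: (5)·(2/9) + (5)·(1/9) + (-6)·(1/3) + (0)·(1/3) = -1/3.
The best pure response is medium price with expected payoff -1/3.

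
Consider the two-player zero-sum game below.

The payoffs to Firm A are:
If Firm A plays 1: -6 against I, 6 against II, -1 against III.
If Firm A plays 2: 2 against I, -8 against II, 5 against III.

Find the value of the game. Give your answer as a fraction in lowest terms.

Column III is strictly dominated by I for Firm B (it gives Firm A more in every row).
The remaining 2×2 game on (1, 2) × (I, II) has no saddle point. Let Firm A play 1 with probability p; indifference gives −6p + 2(1−p) = 6p − 8(1−p), so p = 5/11.
Similarly Firm B's optimal q on I is 7/11, and the value is -6·(7/11) + (6)·(4/11) = -18/11.

-18/11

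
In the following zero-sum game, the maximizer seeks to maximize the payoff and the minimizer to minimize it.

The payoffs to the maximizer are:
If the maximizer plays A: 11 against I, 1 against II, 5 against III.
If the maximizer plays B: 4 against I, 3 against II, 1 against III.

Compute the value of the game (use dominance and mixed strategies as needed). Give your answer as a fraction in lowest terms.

Column I is strictly dominated by III for the minimizer (it gives the maximizer more in every row).
The remaining 2×2 game on (A, B) × (II, III) has no saddle point. Let the maximizer play A with probability p; indifference gives p + 3(1−p) = 5p + (1−p), so p = 1/3.
Similarly the minimizer's optimal q on II is 2/3, and the value is 1·(2/3) + (5)·(1/3) = 7/3.

7/3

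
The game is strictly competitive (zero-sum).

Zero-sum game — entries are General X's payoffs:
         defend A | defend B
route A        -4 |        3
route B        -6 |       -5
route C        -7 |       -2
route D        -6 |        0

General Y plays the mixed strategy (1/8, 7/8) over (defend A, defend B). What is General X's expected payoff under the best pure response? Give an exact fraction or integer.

route A: (-4)·(1/8) + (3)·(7/8) = 17/8.
route B: (-6)·(1/8) + (-5)·(7/8) = -41/8.
route C: (-7)·(1/8) + (-2)·(7/8) = -21/8.
route D: (-6)·(1/8) + (0)·(7/8) = -3/4.
The best pure response is route A with expected payoff 17/8.

17/8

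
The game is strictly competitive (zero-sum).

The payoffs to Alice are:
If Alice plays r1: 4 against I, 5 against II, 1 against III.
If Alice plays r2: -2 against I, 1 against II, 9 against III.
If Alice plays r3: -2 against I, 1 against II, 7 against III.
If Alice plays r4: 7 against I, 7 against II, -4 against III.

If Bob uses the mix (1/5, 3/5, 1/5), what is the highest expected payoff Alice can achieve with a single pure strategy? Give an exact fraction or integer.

24/5

r1: (4)·(1/5) + (5)·(3/5) + (1)·(1/5) = 4.
r2: (-2)·(1/5) + (1)·(3/5) + (9)·(1/5) = 2.
r3: (-2)·(1/5) + (1)·(3/5) + (7)·(1/5) = 8/5.
r4: (7)·(1/5) + (7)·(3/5) + (-4)·(1/5) = 24/5.
The best pure response is r4 with expected payoff 24/5.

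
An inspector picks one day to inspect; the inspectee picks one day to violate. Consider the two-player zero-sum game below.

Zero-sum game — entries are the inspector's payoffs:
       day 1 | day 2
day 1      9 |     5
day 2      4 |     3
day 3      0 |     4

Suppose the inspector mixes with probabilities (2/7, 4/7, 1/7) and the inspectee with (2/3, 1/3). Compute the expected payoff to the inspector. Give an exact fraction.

Against (2/3, 1/3), each row's expected payoff is day 1: 23/3; day 2: 11/3; day 3: 4/3.
Taking the (2/7, 4/7, 1/7)-weighted average: (2/7)·(23/3) + (4/7)·(11/3) + (1/7)·(4/3) = 94/21.

94/21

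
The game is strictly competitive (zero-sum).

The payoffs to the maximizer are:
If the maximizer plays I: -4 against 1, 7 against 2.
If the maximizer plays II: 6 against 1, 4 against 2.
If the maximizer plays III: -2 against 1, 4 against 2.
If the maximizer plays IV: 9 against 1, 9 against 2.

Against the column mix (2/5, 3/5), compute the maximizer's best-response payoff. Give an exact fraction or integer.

9

I: (-4)·(2/5) + (7)·(3/5) = 13/5.
II: (6)·(2/5) + (4)·(3/5) = 24/5.
III: (-2)·(2/5) + (4)·(3/5) = 8/5.
IV: (9)·(2/5) + (9)·(3/5) = 9.
The best pure response is IV with expected payoff 9.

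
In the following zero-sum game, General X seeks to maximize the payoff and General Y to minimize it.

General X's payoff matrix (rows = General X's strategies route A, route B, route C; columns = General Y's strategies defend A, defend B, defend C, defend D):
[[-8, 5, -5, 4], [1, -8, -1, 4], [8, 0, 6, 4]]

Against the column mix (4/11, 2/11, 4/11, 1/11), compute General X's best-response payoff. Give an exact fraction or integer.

60/11

route A: (-8)·(4/11) + (5)·(2/11) + (-5)·(4/11) + (4)·(1/11) = -38/11.
route B: (1)·(4/11) + (-8)·(2/11) + (-1)·(4/11) + (4)·(1/11) = -12/11.
route C: (8)·(4/11) + (0)·(2/11) + (6)·(4/11) + (4)·(1/11) = 60/11.
The best pure response is route C with expected payoff 60/11.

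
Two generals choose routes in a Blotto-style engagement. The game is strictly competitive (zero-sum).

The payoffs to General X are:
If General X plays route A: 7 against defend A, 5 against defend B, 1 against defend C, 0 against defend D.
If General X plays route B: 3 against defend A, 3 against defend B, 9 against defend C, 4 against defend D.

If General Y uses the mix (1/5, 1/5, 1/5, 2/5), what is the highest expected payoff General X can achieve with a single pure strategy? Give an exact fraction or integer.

route A: (7)·(1/5) + (5)·(1/5) + (1)·(1/5) + (0)·(2/5) = 13/5.
route B: (3)·(1/5) + (3)·(1/5) + (9)·(1/5) + (4)·(2/5) = 23/5.
The best pure response is route B with expected payoff 23/5.

23/5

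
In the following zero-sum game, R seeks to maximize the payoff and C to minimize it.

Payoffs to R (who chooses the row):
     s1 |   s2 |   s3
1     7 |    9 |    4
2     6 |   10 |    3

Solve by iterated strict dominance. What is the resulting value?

4

Column s1 is strictly dominated by s3 for C (4<7, 3<6); eliminate s1.
Column s2 is strictly dominated by s3 for C (4<9, 3<10); eliminate s2.
Row 2 is strictly dominated by row 1 (4>3); eliminate 2.
Only (1, s3) remains, with payoff 4.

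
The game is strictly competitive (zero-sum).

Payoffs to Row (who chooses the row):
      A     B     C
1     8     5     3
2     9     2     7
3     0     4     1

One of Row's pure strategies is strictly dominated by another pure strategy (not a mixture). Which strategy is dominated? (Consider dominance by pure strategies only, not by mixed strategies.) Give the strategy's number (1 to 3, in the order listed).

3

Compare 3 with 1: 8 > 0, 5 > 4, 3 > 1.
So 1 strictly dominates 3 for Row; 3 is strictly dominated.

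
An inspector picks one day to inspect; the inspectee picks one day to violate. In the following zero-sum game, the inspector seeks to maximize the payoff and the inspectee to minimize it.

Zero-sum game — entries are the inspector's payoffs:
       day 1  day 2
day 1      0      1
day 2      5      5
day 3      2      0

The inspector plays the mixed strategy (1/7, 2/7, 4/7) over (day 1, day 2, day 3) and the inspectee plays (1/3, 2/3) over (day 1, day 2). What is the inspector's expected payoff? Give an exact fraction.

Against (1/3, 2/3), each row's expected payoff is day 1: 2/3; day 2: 5; day 3: 2/3.
Taking the (1/7, 2/7, 4/7)-weighted average: (1/7)·(2/3) + (2/7)·(5) + (4/7)·(2/3) = 40/21.

40/21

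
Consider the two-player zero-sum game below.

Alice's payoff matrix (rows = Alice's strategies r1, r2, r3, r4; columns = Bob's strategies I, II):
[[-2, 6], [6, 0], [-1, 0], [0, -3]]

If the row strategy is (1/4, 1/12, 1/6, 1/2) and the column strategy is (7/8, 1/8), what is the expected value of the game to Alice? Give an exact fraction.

Against (7/8, 1/8), each row's expected payoff is r1: -1; r2: 21/4; r3: -7/8; r4: -3/8.
Taking the (1/4, 1/12, 1/6, 1/2)-weighted average: (1/4)·(-1) + (1/12)·(21/4) + (1/6)·(-7/8) + (1/2)·(-3/8) = -7/48.

-7/48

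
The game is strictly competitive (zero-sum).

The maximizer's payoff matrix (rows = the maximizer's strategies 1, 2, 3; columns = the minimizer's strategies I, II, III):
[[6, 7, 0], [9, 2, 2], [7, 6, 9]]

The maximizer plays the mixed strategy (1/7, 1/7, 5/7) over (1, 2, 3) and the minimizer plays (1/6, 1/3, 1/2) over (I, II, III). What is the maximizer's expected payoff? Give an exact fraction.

Against (1/6, 1/3, 1/2), each row's expected payoff is 1: 10/3; 2: 19/6; 3: 23/3.
Taking the (1/7, 1/7, 5/7)-weighted average: (1/7)·(10/3) + (1/7)·(19/6) + (5/7)·(23/3) = 269/42.

269/42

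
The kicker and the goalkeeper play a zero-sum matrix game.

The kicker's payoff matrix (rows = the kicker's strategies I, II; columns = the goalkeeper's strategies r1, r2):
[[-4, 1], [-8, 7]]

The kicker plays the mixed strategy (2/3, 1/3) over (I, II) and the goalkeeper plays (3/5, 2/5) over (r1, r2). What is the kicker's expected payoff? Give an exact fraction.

-2

Against (3/5, 2/5), each row's expected payoff is I: -2; II: -2.
Taking the (2/3, 1/3)-weighted average: (2/3)·(-2) + (1/3)·(-2) = -2.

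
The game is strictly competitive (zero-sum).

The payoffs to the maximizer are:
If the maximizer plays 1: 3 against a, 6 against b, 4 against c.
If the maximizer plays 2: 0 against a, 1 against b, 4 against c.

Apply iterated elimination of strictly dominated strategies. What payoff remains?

3

Column b is strictly dominated by a for the minimizer (3<6, 0<1); eliminate b.
Column c is strictly dominated by a for the minimizer (3<4, 0<4); eliminate c.
Row 2 is strictly dominated by row 1 (3>0); eliminate 2.
Only (1, a) remains, with payoff 3.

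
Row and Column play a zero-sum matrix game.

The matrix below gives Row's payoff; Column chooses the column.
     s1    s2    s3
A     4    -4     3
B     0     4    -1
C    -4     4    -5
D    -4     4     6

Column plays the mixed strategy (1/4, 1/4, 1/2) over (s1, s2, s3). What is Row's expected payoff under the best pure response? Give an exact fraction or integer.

A: (4)·(1/4) + (-4)·(1/4) + (3)·(1/2) = 3/2.
B: (0)·(1/4) + (4)·(1/4) + (-1)·(1/2) = 1/2.
C: (-4)·(1/4) + (4)·(1/4) + (-5)·(1/2) = -5/2.
D: (-4)·(1/4) + (4)·(1/4) + (6)·(1/2) = 3.
The best pure response is D with expected payoff 3.

3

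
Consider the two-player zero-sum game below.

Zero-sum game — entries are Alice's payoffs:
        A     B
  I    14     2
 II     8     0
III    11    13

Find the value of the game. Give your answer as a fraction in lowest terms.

Row II is strictly dominated by row I, so Alice never plays it.
The remaining 2×2 game on (I, III) × (A, B) has no saddle point. Let Alice play I with probability p; indifference gives 14p + 11(1−p) = 2p + 13(1−p), so p = 1/7.
Similarly Bob's optimal q on A is 11/14, and the value is 14·(11/14) + (2)·(3/14) = 80/7.

80/7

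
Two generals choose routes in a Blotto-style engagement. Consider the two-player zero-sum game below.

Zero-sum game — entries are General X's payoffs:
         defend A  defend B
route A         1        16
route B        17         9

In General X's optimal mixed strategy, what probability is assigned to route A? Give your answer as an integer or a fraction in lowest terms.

8/23

Row minima are 1 and 9, so General X's maximin is 9; column maxima are 17 and 16, so General Y's minimax is 16. These differ, so the equilibrium is in mixed strategies.
Let General X play route A with probability p. General Y is indifferent when p + 17(1−p) = 16p + 9(1−p), giving p = 8/23.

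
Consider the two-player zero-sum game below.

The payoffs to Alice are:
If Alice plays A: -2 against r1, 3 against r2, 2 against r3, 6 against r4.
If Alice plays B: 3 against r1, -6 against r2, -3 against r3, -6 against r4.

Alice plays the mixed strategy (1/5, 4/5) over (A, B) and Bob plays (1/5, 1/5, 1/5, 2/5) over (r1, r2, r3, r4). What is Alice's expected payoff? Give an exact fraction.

-57/25

Against (1/5, 1/5, 1/5, 2/5), each row's expected payoff is A: 3; B: -18/5.
Taking the (1/5, 4/5)-weighted average: (1/5)·(3) + (4/5)·(-18/5) = -57/25.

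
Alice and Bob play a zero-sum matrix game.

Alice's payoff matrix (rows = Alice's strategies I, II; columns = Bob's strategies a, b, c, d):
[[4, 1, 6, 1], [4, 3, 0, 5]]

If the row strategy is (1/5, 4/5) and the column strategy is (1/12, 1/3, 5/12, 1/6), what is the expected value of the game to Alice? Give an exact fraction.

12/5

Against (1/12, 1/3, 5/12, 1/6), each row's expected payoff is I: 10/3; II: 13/6.
Taking the (1/5, 4/5)-weighted average: (1/5)·(10/3) + (4/5)·(13/6) = 12/5.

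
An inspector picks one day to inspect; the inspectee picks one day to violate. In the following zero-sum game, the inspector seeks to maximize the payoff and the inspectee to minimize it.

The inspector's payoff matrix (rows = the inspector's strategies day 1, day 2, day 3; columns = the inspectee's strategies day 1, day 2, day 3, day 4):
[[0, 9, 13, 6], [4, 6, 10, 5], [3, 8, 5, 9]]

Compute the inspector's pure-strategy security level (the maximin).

The worst-case payoff for each row is day 1: 0, day 2: 4, day 3: 3.
The best of these is 4.

4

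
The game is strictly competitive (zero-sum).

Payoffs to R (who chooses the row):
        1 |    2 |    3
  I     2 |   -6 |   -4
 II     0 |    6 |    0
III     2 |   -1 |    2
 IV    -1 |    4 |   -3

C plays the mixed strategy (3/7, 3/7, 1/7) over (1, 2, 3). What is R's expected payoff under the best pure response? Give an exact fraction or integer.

I: (2)·(3/7) + (-6)·(3/7) + (-4)·(1/7) = -16/7.
II: (0)·(3/7) + (6)·(3/7) + (0)·(1/7) = 18/7.
III: (2)·(3/7) + (-1)·(3/7) + (2)·(1/7) = 5/7.
IV: (-1)·(3/7) + (4)·(3/7) + (-3)·(1/7) = 6/7.
The best pure response is II with expected payoff 18/7.

18/7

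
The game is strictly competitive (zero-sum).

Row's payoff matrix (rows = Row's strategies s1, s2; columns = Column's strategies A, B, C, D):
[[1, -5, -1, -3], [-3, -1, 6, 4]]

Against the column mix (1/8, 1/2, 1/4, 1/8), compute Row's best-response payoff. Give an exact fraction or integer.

9/8

s1: (1)·(1/8) + (-5)·(1/2) + (-1)·(1/4) + (-3)·(1/8) = -3.
s2: (-3)·(1/8) + (-1)·(1/2) + (6)·(1/4) + (4)·(1/8) = 9/8.
The best pure response is s2 with expected payoff 9/8.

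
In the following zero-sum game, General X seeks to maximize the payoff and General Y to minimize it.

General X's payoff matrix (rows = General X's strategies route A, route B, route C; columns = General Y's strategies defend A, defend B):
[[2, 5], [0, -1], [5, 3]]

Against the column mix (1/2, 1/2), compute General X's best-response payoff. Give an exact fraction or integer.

route A: (2)·(1/2) + (5)·(1/2) = 7/2.
route B: (0)·(1/2) + (-1)·(1/2) = -1/2.
route C: (5)·(1/2) + (3)·(1/2) = 4.
The best pure response is route C with expected payoff 4.

4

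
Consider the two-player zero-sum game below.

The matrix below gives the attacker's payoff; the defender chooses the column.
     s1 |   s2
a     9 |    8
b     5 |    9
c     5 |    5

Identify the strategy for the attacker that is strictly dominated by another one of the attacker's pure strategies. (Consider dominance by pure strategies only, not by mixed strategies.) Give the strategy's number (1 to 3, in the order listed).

3

Compare c with a: 9 > 5, 8 > 5.
So a strictly dominates c for the attacker; c is strictly dominated.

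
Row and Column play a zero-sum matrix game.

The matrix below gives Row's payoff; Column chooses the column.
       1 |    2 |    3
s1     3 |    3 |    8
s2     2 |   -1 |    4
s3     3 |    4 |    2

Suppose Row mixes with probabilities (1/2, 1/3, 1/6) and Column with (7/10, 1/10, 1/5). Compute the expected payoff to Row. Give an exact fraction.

191/60

Against (7/10, 1/10, 1/5), each row's expected payoff is s1: 4; s2: 21/10; s3: 29/10.
Taking the (1/2, 1/3, 1/6)-weighted average: (1/2)·(4) + (1/3)·(21/10) + (1/6)·(29/10) = 191/60.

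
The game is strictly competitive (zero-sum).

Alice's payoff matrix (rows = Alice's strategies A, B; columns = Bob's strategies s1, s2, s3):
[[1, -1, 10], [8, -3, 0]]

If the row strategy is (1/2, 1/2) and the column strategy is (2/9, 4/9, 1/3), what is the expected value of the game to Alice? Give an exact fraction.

Against (2/9, 4/9, 1/3), each row's expected payoff is A: 28/9; B: 4/9.
Taking the (1/2, 1/2)-weighted average: (1/2)·(28/9) + (1/2)·(4/9) = 16/9.

16/9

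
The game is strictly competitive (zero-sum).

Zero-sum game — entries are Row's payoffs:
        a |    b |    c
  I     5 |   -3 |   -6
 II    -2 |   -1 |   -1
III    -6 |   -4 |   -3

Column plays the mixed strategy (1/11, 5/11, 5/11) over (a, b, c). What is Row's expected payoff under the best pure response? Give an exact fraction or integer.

-12/11

I: (5)·(1/11) + (-3)·(5/11) + (-6)·(5/11) = -40/11.
II: (-2)·(1/11) + (-1)·(5/11) + (-1)·(5/11) = -12/11.
III: (-6)·(1/11) + (-4)·(5/11) + (-3)·(5/11) = -41/11.
The best pure response is II with expected payoff -12/11.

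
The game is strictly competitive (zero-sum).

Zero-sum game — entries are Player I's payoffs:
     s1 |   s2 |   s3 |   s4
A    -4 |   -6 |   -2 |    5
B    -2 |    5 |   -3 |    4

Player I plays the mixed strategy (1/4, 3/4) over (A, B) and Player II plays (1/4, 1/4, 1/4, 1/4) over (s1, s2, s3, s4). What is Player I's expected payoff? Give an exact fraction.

Against (1/4, 1/4, 1/4, 1/4), each row's expected payoff is A: -7/4; B: 1.
Taking the (1/4, 3/4)-weighted average: (1/4)·(-7/4) + (3/4)·(1) = 5/16.

5/16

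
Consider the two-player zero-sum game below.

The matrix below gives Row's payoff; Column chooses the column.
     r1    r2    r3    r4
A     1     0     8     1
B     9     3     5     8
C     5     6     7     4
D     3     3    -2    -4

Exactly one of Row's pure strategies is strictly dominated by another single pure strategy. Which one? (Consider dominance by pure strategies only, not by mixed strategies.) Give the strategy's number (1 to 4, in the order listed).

4

Compare D with C: 5 > 3, 6 > 3, 7 > -2, 4 > -4.
So C strictly dominates D for Row; D is strictly dominated.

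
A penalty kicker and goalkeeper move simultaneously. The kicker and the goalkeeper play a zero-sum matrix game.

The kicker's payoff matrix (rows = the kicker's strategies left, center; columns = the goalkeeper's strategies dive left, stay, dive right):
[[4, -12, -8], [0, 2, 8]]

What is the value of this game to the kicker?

Column dive right is strictly dominated by stay for the goalkeeper (it gives the kicker more in every row).
The remaining 2×2 game on (left, center) × (dive left, stay) has no saddle point. Let the kicker play left with probability p; indifference gives 4p = −12p + 2(1−p), so p = 1/9.
Similarly the goalkeeper's optimal q on dive left is 7/9, and the value is 4·(7/9) + (-12)·(2/9) = 4/9.

4/9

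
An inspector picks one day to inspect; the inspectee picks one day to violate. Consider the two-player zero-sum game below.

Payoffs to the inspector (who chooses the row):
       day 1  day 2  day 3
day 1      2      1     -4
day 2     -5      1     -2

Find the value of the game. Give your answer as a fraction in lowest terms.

Column day 2 is strictly dominated by day 3 for the inspectee (it gives the inspector more in every row).
The remaining 2×2 game on (day 1, day 2) × (day 1, day 3) has no saddle point. Let the inspector play day 1 with probability p; indifference gives 2p − 5(1−p) = −4p − 2(1−p), so p = 1/3.
Similarly the inspectee's optimal q on day 1 is 2/9, and the value is 2·(2/9) + (-4)·(7/9) = -8/3.

-8/3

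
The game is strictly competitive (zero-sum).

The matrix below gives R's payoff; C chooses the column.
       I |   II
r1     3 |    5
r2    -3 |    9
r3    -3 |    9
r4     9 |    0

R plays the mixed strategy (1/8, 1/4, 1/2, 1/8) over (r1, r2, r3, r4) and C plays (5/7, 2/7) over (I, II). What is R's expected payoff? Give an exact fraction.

Against (5/7, 2/7), each row's expected payoff is r1: 25/7; r2: 3/7; r3: 3/7; r4: 45/7.
Taking the (1/8, 1/4, 1/2, 1/8)-weighted average: (1/8)·(25/7) + (1/4)·(3/7) + (1/2)·(3/7) + (1/8)·(45/7) = 11/7.

11/7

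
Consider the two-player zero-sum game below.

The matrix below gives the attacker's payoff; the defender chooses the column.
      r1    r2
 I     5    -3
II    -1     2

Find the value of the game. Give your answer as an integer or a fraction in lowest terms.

Row minima are -3 and -1, so the attacker's maximin is -1; column maxima are 5 and 2, so the defender's minimax is 2. These differ, so the equilibrium is in mixed strategies.
Let the attacker play I with probability p. The defender is indifferent when 5p − (1−p) = −3p + 2(1−p), giving p = 3/11.
Let the defender play r1 with probability q. The attacker is indifferent when 5q − 3(1−q) = −q + 2(1−q), giving q = 5/11.
The value is 5·(5/11) + (-3)·(6/11) = 7/11.

7/11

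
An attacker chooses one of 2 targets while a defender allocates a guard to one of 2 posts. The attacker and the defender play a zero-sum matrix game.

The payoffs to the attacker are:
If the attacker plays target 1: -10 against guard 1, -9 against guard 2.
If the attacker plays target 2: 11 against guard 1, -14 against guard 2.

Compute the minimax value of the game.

-239/26

Row minima are -10 and -14, so the attacker's maximin is -10; column maxima are 11 and -9, so the defender's minimax is -9. These differ, so the equilibrium is in mixed strategies.
Let the attacker play target 1 with probability p. The defender is indifferent when −10p + 11(1−p) = −9p − 14(1−p), giving p = 25/26.
Let the defender play guard 1 with probability q. The attacker is indifferent when −10q − 9(1−q) = 11q − 14(1−q), giving q = 5/26.
The value is -10·(5/26) + (-9)·(21/26) = -239/26.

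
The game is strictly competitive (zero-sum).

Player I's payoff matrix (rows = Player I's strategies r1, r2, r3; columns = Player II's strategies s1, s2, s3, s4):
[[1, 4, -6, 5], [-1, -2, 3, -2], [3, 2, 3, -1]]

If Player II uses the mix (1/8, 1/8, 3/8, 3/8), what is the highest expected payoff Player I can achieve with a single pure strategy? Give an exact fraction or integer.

r1: (1)·(1/8) + (4)·(1/8) + (-6)·(3/8) + (5)·(3/8) = 1/4.
r2: (-1)·(1/8) + (-2)·(1/8) + (3)·(3/8) + (-2)·(3/8) = 0.
r3: (3)·(1/8) + (2)·(1/8) + (3)·(3/8) + (-1)·(3/8) = 11/8.
The best pure response is r3 with expected payoff 11/8.

11/8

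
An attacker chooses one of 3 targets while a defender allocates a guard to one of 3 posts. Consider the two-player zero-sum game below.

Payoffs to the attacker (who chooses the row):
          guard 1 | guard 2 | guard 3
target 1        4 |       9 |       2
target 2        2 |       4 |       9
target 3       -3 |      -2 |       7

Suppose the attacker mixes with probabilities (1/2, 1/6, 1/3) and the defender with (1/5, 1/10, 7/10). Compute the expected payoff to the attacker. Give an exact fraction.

41/10

Against (1/5, 1/10, 7/10), each row's expected payoff is target 1: 31/10; target 2: 71/10; target 3: 41/10.
Taking the (1/2, 1/6, 1/3)-weighted average: (1/2)·(31/10) + (1/6)·(71/10) + (1/3)·(41/10) = 41/10.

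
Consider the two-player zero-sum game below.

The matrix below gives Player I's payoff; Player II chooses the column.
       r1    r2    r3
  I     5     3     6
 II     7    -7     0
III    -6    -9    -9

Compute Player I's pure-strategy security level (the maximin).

3

The worst-case payoff for each row is I: 3, II: -7, III: -9.
The best of these is 3.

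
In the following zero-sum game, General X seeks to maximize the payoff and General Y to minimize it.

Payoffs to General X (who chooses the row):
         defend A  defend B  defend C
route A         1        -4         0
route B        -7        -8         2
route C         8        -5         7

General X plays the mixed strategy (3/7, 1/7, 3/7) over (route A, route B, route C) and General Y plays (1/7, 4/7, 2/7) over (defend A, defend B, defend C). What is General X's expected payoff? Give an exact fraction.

Against (1/7, 4/7, 2/7), each row's expected payoff is route A: -15/7; route B: -5; route C: 2/7.
Taking the (3/7, 1/7, 3/7)-weighted average: (3/7)·(-15/7) + (1/7)·(-5) + (3/7)·(2/7) = -74/49.

-74/49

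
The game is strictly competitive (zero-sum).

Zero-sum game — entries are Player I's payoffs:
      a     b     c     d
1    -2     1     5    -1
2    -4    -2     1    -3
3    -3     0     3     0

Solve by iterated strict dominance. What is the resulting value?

Column d is strictly dominated by a for Player II (-2<-1, -4<-3, -3<0); eliminate d.
Row 2 is strictly dominated by row 1 (-2>-4, 1>-2, 5>1); eliminate 2.
Column c is strictly dominated by a for Player II (-2<5, -3<3); eliminate c.
Column b is strictly dominated by a for Player II (-2<1, -3<0); eliminate b.
Row 3 is strictly dominated by row 1 (-2>-3); eliminate 3.
Only (1, a) remains, with payoff -2.

-2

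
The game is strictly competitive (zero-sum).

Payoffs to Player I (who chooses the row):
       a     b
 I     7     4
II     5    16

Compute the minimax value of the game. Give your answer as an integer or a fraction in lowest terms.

46/7

Row minima are 4 and 5, so Player I's maximin is 5; column maxima are 7 and 16, so Player II's minimax is 7. These differ, so the equilibrium is in mixed strategies.
Let Player I play I with probability p. Player II is indifferent when 7p + 5(1−p) = 4p + 16(1−p), giving p = 11/14.
Let Player II play a with probability q. Player I is indifferent when 7q + 4(1−q) = 5q + 16(1−q), giving q = 6/7.
The value is 7·(6/7) + (4)·(1/7) = 46/7.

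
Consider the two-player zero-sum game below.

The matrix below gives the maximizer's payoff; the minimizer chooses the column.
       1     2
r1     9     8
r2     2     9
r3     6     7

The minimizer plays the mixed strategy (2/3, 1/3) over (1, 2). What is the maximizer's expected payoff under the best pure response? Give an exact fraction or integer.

26/3

r1: (9)·(2/3) + (8)·(1/3) = 26/3.
r2: (2)·(2/3) + (9)·(1/3) = 13/3.
r3: (6)·(2/3) + (7)·(1/3) = 19/3.
The best pure response is r1 with expected payoff 26/3.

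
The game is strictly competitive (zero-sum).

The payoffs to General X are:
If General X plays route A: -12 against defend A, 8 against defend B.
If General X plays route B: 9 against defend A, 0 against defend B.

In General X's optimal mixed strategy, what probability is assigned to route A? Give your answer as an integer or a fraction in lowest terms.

Row minima are -12 and 0, so General X's maximin is 0; column maxima are 9 and 8, so General Y's minimax is 8. These differ, so the equilibrium is in mixed strategies.
Let General X play route A with probability p. General Y is indifferent when −12p + 9(1−p) = 8p, giving p = 9/29.

9/29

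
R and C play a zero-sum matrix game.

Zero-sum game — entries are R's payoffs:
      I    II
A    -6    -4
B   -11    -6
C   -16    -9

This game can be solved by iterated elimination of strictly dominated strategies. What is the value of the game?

Column II is strictly dominated by I for C (-6<-4, -11<-6, -16<-9); eliminate II.
Row C is strictly dominated by row A (-6>-16); eliminate C.
Row B is strictly dominated by row A (-6>-11); eliminate B.
Only (A, I) remains, with payoff -6.

-6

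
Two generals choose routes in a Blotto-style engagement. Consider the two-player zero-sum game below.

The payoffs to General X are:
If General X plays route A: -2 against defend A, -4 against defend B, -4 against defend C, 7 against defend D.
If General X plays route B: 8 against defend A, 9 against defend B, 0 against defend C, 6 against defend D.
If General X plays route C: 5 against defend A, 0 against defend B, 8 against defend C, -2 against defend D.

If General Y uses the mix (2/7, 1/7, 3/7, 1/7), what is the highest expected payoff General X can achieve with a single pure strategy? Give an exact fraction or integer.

32/7

route A: (-2)·(2/7) + (-4)·(1/7) + (-4)·(3/7) + (7)·(1/7) = -13/7.
route B: (8)·(2/7) + (9)·(1/7) + (0)·(3/7) + (6)·(1/7) = 31/7.
route C: (5)·(2/7) + (0)·(1/7) + (8)·(3/7) + (-2)·(1/7) = 32/7.
The best pure response is route C with expected payoff 32/7.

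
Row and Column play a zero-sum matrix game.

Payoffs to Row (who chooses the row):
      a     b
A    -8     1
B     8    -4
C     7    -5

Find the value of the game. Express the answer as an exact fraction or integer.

-8/7

Row C is strictly dominated by row B, so Row never plays it.
The remaining 2×2 game on (A, B) × (a, b) has no saddle point. Let Row play A with probability p; indifference gives −8p + 8(1−p) = p − 4(1−p), so p = 4/7.
Similarly Column's optimal q on a is 5/21, and the value is -8·(5/21) + (1)·(16/21) = -8/7.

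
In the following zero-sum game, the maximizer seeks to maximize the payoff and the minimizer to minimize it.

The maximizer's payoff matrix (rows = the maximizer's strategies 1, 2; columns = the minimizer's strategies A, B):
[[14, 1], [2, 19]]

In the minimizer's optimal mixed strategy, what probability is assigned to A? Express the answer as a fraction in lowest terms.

Row minima are 1 and 2, so the maximizer's maximin is 2; column maxima are 14 and 19, so the minimizer's minimax is 14. These differ, so the equilibrium is in mixed strategies.
Let the minimizer play A with probability q. The maximizer is indifferent when 14q + (1−q) = 2q + 19(1−q), giving q = 3/5.

3/5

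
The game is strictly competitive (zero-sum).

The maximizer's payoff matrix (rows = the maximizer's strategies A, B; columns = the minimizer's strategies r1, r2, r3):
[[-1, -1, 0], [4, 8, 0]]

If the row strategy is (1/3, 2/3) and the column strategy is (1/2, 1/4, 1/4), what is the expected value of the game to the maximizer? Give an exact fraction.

29/12

Against (1/2, 1/4, 1/4), each row's expected payoff is A: -3/4; B: 4.
Taking the (1/3, 2/3)-weighted average: (1/3)·(-3/4) + (2/3)·(4) = 29/12.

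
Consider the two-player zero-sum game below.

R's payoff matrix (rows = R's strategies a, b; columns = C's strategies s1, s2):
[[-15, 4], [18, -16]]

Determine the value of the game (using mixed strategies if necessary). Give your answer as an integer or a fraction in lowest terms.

-168/53

Row minima are -15 and -16, so R's maximin is -15; column maxima are 18 and 4, so C's minimax is 4. These differ, so the equilibrium is in mixed strategies.
Let R play a with probability p. C is indifferent when −15p + 18(1−p) = 4p − 16(1−p), giving p = 34/53.
Let C play s1 with probability q. R is indifferent when −15q + 4(1−q) = 18q − 16(1−q), giving q = 20/53.
The value is -15·(20/53) + (4)·(33/53) = -168/53.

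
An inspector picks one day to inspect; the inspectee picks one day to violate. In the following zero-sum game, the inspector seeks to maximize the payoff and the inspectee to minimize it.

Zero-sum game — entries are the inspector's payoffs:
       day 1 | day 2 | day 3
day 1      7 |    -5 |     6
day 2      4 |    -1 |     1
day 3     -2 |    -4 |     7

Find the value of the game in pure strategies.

Row minima: -5, -1, -4 → the inspector's maximin is -1.
Column maxima: 7, -1, 7 → the inspectee's minimax is -1.
They coincide at (day 2, day 2), so the value is -1.

-1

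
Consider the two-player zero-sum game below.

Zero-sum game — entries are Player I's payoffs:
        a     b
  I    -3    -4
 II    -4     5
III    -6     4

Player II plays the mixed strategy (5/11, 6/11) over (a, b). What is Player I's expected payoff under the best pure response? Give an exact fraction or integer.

I: (-3)·(5/11) + (-4)·(6/11) = -39/11.
II: (-4)·(5/11) + (5)·(6/11) = 10/11.
III: (-6)·(5/11) + (4)·(6/11) = -6/11.
The best pure response is II with expected payoff 10/11.

10/11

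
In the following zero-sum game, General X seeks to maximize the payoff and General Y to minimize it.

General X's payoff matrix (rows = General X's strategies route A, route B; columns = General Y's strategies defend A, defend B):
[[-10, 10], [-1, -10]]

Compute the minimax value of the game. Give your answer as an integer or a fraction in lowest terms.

Row minima are -10 and -10, so General X's maximin is -10; column maxima are -1 and 10, so General Y's minimax is -1. These differ, so the equilibrium is in mixed strategies.
Let General X play route A with probability p. General Y is indifferent when −10p − (1−p) = 10p − 10(1−p), giving p = 9/29.
Let General Y play defend A with probability q. General X is indifferent when −10q + 10(1−q) = −q − 10(1−q), giving q = 20/29.
The value is -10·(20/29) + (10)·(9/29) = -110/29.

-110/29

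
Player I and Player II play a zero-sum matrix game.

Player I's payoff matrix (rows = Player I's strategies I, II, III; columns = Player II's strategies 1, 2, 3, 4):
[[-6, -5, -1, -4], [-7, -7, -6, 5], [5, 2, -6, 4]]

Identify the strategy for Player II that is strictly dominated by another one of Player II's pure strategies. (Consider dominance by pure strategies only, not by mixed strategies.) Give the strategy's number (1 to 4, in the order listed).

4

Player II prefers columns that give Player I less. Compare 4 with 2: -5 < -4, -7 < 5, 2 < 4.
So 2 strictly dominates 4 for Player II; 4 is strictly dominated.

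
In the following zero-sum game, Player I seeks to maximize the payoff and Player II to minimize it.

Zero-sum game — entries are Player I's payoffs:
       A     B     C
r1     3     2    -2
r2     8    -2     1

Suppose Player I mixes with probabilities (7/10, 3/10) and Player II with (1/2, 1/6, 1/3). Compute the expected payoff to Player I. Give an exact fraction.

Against (1/2, 1/6, 1/3), each row's expected payoff is r1: 7/6; r2: 4.
Taking the (7/10, 3/10)-weighted average: (7/10)·(7/6) + (3/10)·(4) = 121/60.

121/60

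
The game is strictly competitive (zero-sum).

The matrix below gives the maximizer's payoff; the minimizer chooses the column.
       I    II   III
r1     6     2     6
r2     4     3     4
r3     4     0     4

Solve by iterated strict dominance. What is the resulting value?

Column I is strictly dominated by II for the minimizer (2<6, 3<4, 0<4); eliminate I.
Row r3 is strictly dominated by row r1 (2>0, 6>4); eliminate r3.
Column III is strictly dominated by II for the minimizer (2<6, 3<4); eliminate III.
Row r1 is strictly dominated by row r2 (3>2); eliminate r1.
Only (r2, II) remains, with payoff 3.

3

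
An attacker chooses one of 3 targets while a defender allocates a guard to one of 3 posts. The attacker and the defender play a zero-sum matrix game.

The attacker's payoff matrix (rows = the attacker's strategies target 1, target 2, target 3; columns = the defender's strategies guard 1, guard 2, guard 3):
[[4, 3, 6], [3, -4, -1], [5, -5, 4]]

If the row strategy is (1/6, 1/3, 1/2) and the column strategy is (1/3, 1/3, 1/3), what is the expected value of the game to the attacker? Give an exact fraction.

Against (1/3, 1/3, 1/3), each row's expected payoff is target 1: 13/3; target 2: -2/3; target 3: 4/3.
Taking the (1/6, 1/3, 1/2)-weighted average: (1/6)·(13/3) + (1/3)·(-2/3) + (1/2)·(4/3) = 7/6.

7/6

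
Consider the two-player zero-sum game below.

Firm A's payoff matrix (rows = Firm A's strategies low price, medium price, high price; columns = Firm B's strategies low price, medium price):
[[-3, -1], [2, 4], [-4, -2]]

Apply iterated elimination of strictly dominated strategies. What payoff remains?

Row high price is strictly dominated by row low price (-3>-4, -1>-2); eliminate high price.
Column medium price is strictly dominated by low price for Firm B (-3<-1, 2<4); eliminate medium price.
Row low price is strictly dominated by row medium price (2>-3); eliminate low price.
Only (medium price, low price) remains, with payoff 2.

2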